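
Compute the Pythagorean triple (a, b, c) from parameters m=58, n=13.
(3195, 1508, 3533)

Euclid's formula: a = m² - n², b = 2mn, c = m² + n²
m = 58, n = 13
a = 58² - 13² = 3364 - 169 = 3195
b = 2 × 58 × 13 = 1508
c = 58² + 13² = 3364 + 169 = 3533
Verification: 3195² + 1508² = 10208025 + 2274064 = 12482089 = 3533² ✓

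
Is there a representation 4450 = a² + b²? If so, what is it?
15² + 65² (a=15, b=65)

Factorization: 4450 = 2 × 5^2 × 89
By Fermat: n is sum of two squares iff every prime p ≡ 3 (mod 4) appears to even power.
All primes ≡ 3 (mod 4) appear to even power.
Search a = 0, 1, 2, … for 4450 - a² a perfect square: first hit at a = 15: 4450 - 225 = 4225 = 65².
4450 = 15² + 65² = 225 + 4225 ✓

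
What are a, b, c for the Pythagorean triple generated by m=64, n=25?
(3471, 3200, 4721)

Euclid's formula: a = m² - n², b = 2mn, c = m² + n²
m = 64, n = 25
a = 64² - 25² = 4096 - 625 = 3471
b = 2 × 64 × 25 = 3200
c = 64² + 25² = 4096 + 625 = 4721
Verification: 3471² + 3200² = 12047841 + 10240000 = 22287841 = 4721² ✓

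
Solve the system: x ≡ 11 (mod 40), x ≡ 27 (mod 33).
291

Using Chinese Remainder Theorem:
M = 40 × 33 = 1320
M1 = 33, M2 = 40
y1 = 33^(-1) mod 40 = 17
y2 = 40^(-1) mod 33 = 19
x = (11×33×17 + 27×40×19) mod 1320 = 291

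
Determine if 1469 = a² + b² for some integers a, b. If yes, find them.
5² + 38² (a=5, b=38)

Factorization: 1469 = 13 × 113
By Fermat: n is sum of two squares iff every prime p ≡ 3 (mod 4) appears to even power.
All primes ≡ 3 (mod 4) appear to even power.
Search a = 0, 1, 2, … for 1469 - a² a perfect square: first hit at a = 5: 1469 - 25 = 1444 = 38².
1469 = 5² + 38² = 25 + 1444 ✓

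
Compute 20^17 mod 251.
149

Repeated squaring. Binary of 17 = 10001.
20^1 ≡ 20 (mod 251); 20^2 ≡ 149 (mod 251); 20^4 ≡ 113 (mod 251); 20^8 ≡ 219 (mod 251); 20^16 ≡ 20 (mod 251)
20^17 = 20^1 × 20^16 ≡ 149 (mod 251)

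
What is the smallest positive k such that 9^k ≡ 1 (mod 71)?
35

71 is prime, so ord(9) divides φ(71) = 70.
Divisors of 70: 1, 2, 5, 7, 10, 14, 35, 70.
Repeated squaring: 9^1 ≡ 9, 9^2 ≡ 10, 9^4 ≡ 29, 9^8 ≡ 60, 9^16 ≡ 50, 9^32 ≡ 15, 9^64 ≡ 12 (mod 71).
Test 9^d mod 71 for each divisor d in increasing order:
9^1 ≡ 9
9^2 ≡ 10
9^5 = 9^4·9^1 ≡ 48
9^7 = 9^4·9^2·9^1 ≡ 54
9^10 = 9^8·9^2 ≡ 32
9^14 = 9^8·9^4·9^2 ≡ 5
9^35 = 9^32·9^2·9^1 ≡ 1  ← first divisor giving 1
The order is 35.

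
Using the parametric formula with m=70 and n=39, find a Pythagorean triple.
(3379, 5460, 6421)

Euclid's formula: a = m² - n², b = 2mn, c = m² + n²
m = 70, n = 39
a = 70² - 39² = 4900 - 1521 = 3379
b = 2 × 70 × 39 = 5460
c = 70² + 39² = 4900 + 1521 = 6421
Verification: 3379² + 5460² = 11417641 + 29811600 = 41229241 = 6421² ✓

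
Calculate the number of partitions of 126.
3519222692

p(n) counts ways to write n as a sum of positive integers (order ignored).
Euler's pentagonal recurrence: p(k) = p(k-1) + p(k-2) - p(k-5) - p(k-7) + p(k-12) + p(k-15) - ... (offsets j(3j∓1)/2, signs ++--, p(0)=1, p(<0)=0).
DP table for k = 0..125: p(0)=1, p(1)=1, p(2)=2, p(3)=3, p(4)=5, p(5)=7, p(6)=11, p(7)=15, p(8)=22, p(9)=30, p(10)=42, p(11)=56, p(12)=77, p(13)=101, p(14)=135, p(15)=176, p(16)=231, p(17)=297, p(18)=385, p(19)=490, p(20)=627, p(21)=792, p(22)=1002, p(23)=1255, p(24)=1575, p(25)=1958, p(26)=2436, p(27)=3010, p(28)=3718, p(29)=4565, p(30)=5604, p(31)=6842, p(32)=8349, p(33)=10143, p(34)=12310, p(35)=14883, p(36)=17977, p(37)=21637, p(38)=26015, p(39)=31185, p(40)=37338, p(41)=44583, p(42)=53174, p(43)=63261, p(44)=75175, p(45)=89134, p(46)=105558, p(47)=124754, p(48)=147273, p(49)=173525, p(50)=204226, p(51)=239943, p(52)=281589, p(53)=329931, p(54)=386155, p(55)=451276, p(56)=526823, p(57)=614154, p(58)=715220, p(59)=831820, p(60)=966467, p(61)=1121505, p(62)=1300156, p(63)=1505499, p(64)=1741630, p(65)=2012558, p(66)=2323520, p(67)=2679689, p(68)=3087735, p(69)=3554345, p(70)=4087968, p(71)=4697205, p(72)=5392783, p(73)=6185689, p(74)=7089500, p(75)=8118264, p(76)=9289091, p(77)=10619863, p(78)=12132164, p(79)=13848650, p(80)=15796476, p(81)=18004327, p(82)=20506255, p(83)=23338469, p(84)=26543660, p(85)=30167357, p(86)=34262962, p(87)=38887673, p(88)=44108109, p(89)=49995925, p(90)=56634173, p(91)=64112359, p(92)=72533807, p(93)=82010177, p(94)=92669720, p(95)=104651419, p(96)=118114304, p(97)=133230930, p(98)=150198136, p(99)=169229875, p(100)=190569292, p(101)=214481126, p(102)=241265379, p(103)=271248950, p(104)=304801365, p(105)=342325709, p(106)=384276336, p(107)=431149389, p(108)=483502844, p(109)=541946240, p(110)=607163746, p(111)=679903203, p(112)=761002156, p(113)=851376628, p(114)=952050665, p(115)=1064144451, p(116)=1188908248, p(117)=1327710076, p(118)=1482074143, p(119)=1653668665, p(120)=1844349560, p(121)=2056148051, p(122)=2291320912, p(123)=2552338241, p(124)=2841940500, p(125)=3163127352.
Final step: p(126) = p(125) + p(124) - p(121) - p(119) + p(114) + p(111) - p(104) - p(100) + p(91) + p(86) - p(75) - p(69) + p(56) + p(49) - p(34) - p(26) + p(9) + p(0)
= 3163127352 + 2841940500 - 2056148051 - 1653668665 + 952050665 + 679903203 - 304801365 - 190569292 + 64112359 + 34262962 - 8118264 - 3554345 + 526823 + 173525 - 12310 - 2436 + 30 + 1
= 3519222692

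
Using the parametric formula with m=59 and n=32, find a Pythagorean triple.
(2457, 3776, 4505)

Euclid's formula: a = m² - n², b = 2mn, c = m² + n²
m = 59, n = 32
a = 59² - 32² = 3481 - 1024 = 2457
b = 2 × 59 × 32 = 3776
c = 59² + 32² = 3481 + 1024 = 4505
Verification: 2457² + 3776² = 6036849 + 14258176 = 20295025 = 4505² ✓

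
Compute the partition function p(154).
60356673280

p(n) counts ways to write n as a sum of positive integers (order ignored).
Euler's pentagonal recurrence: p(k) = p(k-1) + p(k-2) - p(k-5) - p(k-7) + p(k-12) + p(k-15) - ... (offsets j(3j∓1)/2, signs ++--, p(0)=1, p(<0)=0).
DP table for k = 0..153: p(0)=1, p(1)=1, p(2)=2, p(3)=3, p(4)=5, p(5)=7, p(6)=11, p(7)=15, p(8)=22, p(9)=30, p(10)=42, p(11)=56, p(12)=77, p(13)=101, p(14)=135, p(15)=176, p(16)=231, p(17)=297, p(18)=385, p(19)=490, p(20)=627, p(21)=792, p(22)=1002, p(23)=1255, p(24)=1575, p(25)=1958, p(26)=2436, p(27)=3010, p(28)=3718, p(29)=4565, p(30)=5604, p(31)=6842, p(32)=8349, p(33)=10143, p(34)=12310, p(35)=14883, p(36)=17977, p(37)=21637, p(38)=26015, p(39)=31185, p(40)=37338, p(41)=44583, p(42)=53174, p(43)=63261, p(44)=75175, p(45)=89134, p(46)=105558, p(47)=124754, p(48)=147273, p(49)=173525, p(50)=204226, p(51)=239943, p(52)=281589, p(53)=329931, p(54)=386155, p(55)=451276, p(56)=526823, p(57)=614154, p(58)=715220, p(59)=831820, p(60)=966467, p(61)=1121505, p(62)=1300156, p(63)=1505499, p(64)=1741630, p(65)=2012558, p(66)=2323520, p(67)=2679689, p(68)=3087735, p(69)=3554345, p(70)=4087968, p(71)=4697205, p(72)=5392783, p(73)=6185689, p(74)=7089500, p(75)=8118264, p(76)=9289091, p(77)=10619863, p(78)=12132164, p(79)=13848650, p(80)=15796476, p(81)=18004327, p(82)=20506255, p(83)=23338469, p(84)=26543660, p(85)=30167357, p(86)=34262962, p(87)=38887673, p(88)=44108109, p(89)=49995925, p(90)=56634173, p(91)=64112359, p(92)=72533807, p(93)=82010177, p(94)=92669720, p(95)=104651419, p(96)=118114304, p(97)=133230930, p(98)=150198136, p(99)=169229875, p(100)=190569292, p(101)=214481126, p(102)=241265379, p(103)=271248950, p(104)=304801365, p(105)=342325709, p(106)=384276336, p(107)=431149389, p(108)=483502844, p(109)=541946240, p(110)=607163746, p(111)=679903203, p(112)=761002156, p(113)=851376628, p(114)=952050665, p(115)=1064144451, p(116)=1188908248, p(117)=1327710076, p(118)=1482074143, p(119)=1653668665, p(120)=1844349560, p(121)=2056148051, p(122)=2291320912, p(123)=2552338241, p(124)=2841940500, p(125)=3163127352, p(126)=3519222692, p(127)=3913864295, p(128)=4351078600, p(129)=4835271870, p(130)=5371315400, p(131)=5964539504, p(132)=6620830889, p(133)=7346629512, p(134)=8149040695, p(135)=9035836076, p(136)=10015581680, p(137)=11097645016, p(138)=12292341831, p(139)=13610949895, p(140)=15065878135, p(141)=16670689208, p(142)=18440293320, p(143)=20390982757, p(144)=22540654445, p(145)=24908858009, p(146)=27517052599, p(147)=30388671978, p(148)=33549419497, p(149)=37027355200, p(150)=40853235313, p(151)=45060624582, p(152)=49686288421, p(153)=54770336324.
Final step: p(154) = p(153) + p(152) - p(149) - p(147) + p(142) + p(139) - p(132) - p(128) + p(119) + p(114) - p(103) - p(97) + p(84) + p(77) - p(62) - p(54) + p(37) + p(28) - p(9)
= 54770336324 + 49686288421 - 37027355200 - 30388671978 + 18440293320 + 13610949895 - 6620830889 - 4351078600 + 1653668665 + 952050665 - 271248950 - 133230930 + 26543660 + 10619863 - 1300156 - 386155 + 21637 + 3718 - 30
= 60356673280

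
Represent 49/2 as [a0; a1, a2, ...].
[24; 2]

Euclidean algorithm steps:
49 = 24 × 2 + 1
2 = 2 × 1 + 0
Continued fraction: [24; 2]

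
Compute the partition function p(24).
1575

p(n) counts ways to write n as a sum of positive integers (order ignored).
Euler's pentagonal recurrence: p(k) = p(k-1) + p(k-2) - p(k-5) - p(k-7) + p(k-12) + p(k-15) - ... (offsets j(3j∓1)/2, signs ++--, p(0)=1, p(<0)=0).
DP table for k = 0..23: p(0)=1, p(1)=1, p(2)=2, p(3)=3, p(4)=5, p(5)=7, p(6)=11, p(7)=15, p(8)=22, p(9)=30, p(10)=42, p(11)=56, p(12)=77, p(13)=101, p(14)=135, p(15)=176, p(16)=231, p(17)=297, p(18)=385, p(19)=490, p(20)=627, p(21)=792, p(22)=1002, p(23)=1255.
Final step: p(24) = p(23) + p(22) - p(19) - p(17) + p(12) + p(9) - p(2)
= 1255 + 1002 - 490 - 297 + 77 + 30 - 2
= 1575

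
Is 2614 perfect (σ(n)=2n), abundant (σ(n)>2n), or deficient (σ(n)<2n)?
deficient

Proper divisors of 2614: sum = 1 + 2 + 1307 = 1310
Since 1310 < 2614, 2614 is deficient.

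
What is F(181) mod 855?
476

Matrix identity: Q^n = [[F_(n+1), F_n], [F_n, F_(n-1)]] with Q = [[1,1],[1,0]].
n = 181 = 10110101₂. Square-and-multiply, entries mod 855:
Q^1 = [[1,1],[1,0]]
Q^2 = (Q^1)² = [[2,1],[1,1]]
Q^5 = (Q^2)²·Q = [[8,5],[5,3]]
Q^11 = (Q^5)²·Q = [[144,89],[89,55]]
Q^22 = (Q^11)² = [[442,611],[611,686]]
Q^45 = (Q^22)²·Q = [[188,110],[110,78]]
Q^90 = (Q^45)² = [[419,190],[190,229]]
Q^181 = (Q^90)²·Q = [[476,476],[476,0]]
F_181 mod 855 = Q^181[0][1] = 476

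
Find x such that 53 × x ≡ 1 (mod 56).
37

gcd(53, 56) = 1, so the inverse exists.
Extended Euclidean algorithm on (56, 53):
56 = 1 × 53 + 3  ⟹  3 = (1)·56 + (-1)·53
53 = 17 × 3 + 2  ⟹  2 = (-17)·56 + (18)·53
3 = 1 × 2 + 1  ⟹  1 = (18)·56 + (-19)·53
So (-19)·53 ≡ 1 (mod 56), i.e. 53^(-1) ≡ -19 ≡ 37 (mod 56).
Check: 53 × 37 = 1961 ≡ 1 (mod 56)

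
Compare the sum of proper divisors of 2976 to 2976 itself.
abundant

Proper divisors of 2976: sum = 1 + 2 + 3 + 4 + 6 + 8 + 12 + 16 + ... + 496 + 744 + 992 + 1488 (23 divisors) = 5088
Since 5088 > 2976, 2976 is abundant.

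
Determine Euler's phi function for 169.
156

169 = 13^2
φ(n) = n × ∏(1 - 1/p) for each prime p dividing n
φ(169) = 169 × (1 - 1/13) = 156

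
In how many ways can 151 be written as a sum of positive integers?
45060624582

p(n) counts ways to write n as a sum of positive integers (order ignored).
Euler's pentagonal recurrence: p(k) = p(k-1) + p(k-2) - p(k-5) - p(k-7) + p(k-12) + p(k-15) - ... (offsets j(3j∓1)/2, signs ++--, p(0)=1, p(<0)=0).
DP table for k = 0..150: p(0)=1, p(1)=1, p(2)=2, p(3)=3, p(4)=5, p(5)=7, p(6)=11, p(7)=15, p(8)=22, p(9)=30, p(10)=42, p(11)=56, p(12)=77, p(13)=101, p(14)=135, p(15)=176, p(16)=231, p(17)=297, p(18)=385, p(19)=490, p(20)=627, p(21)=792, p(22)=1002, p(23)=1255, p(24)=1575, p(25)=1958, p(26)=2436, p(27)=3010, p(28)=3718, p(29)=4565, p(30)=5604, p(31)=6842, p(32)=8349, p(33)=10143, p(34)=12310, p(35)=14883, p(36)=17977, p(37)=21637, p(38)=26015, p(39)=31185, p(40)=37338, p(41)=44583, p(42)=53174, p(43)=63261, p(44)=75175, p(45)=89134, p(46)=105558, p(47)=124754, p(48)=147273, p(49)=173525, p(50)=204226, p(51)=239943, p(52)=281589, p(53)=329931, p(54)=386155, p(55)=451276, p(56)=526823, p(57)=614154, p(58)=715220, p(59)=831820, p(60)=966467, p(61)=1121505, p(62)=1300156, p(63)=1505499, p(64)=1741630, p(65)=2012558, p(66)=2323520, p(67)=2679689, p(68)=3087735, p(69)=3554345, p(70)=4087968, p(71)=4697205, p(72)=5392783, p(73)=6185689, p(74)=7089500, p(75)=8118264, p(76)=9289091, p(77)=10619863, p(78)=12132164, p(79)=13848650, p(80)=15796476, p(81)=18004327, p(82)=20506255, p(83)=23338469, p(84)=26543660, p(85)=30167357, p(86)=34262962, p(87)=38887673, p(88)=44108109, p(89)=49995925, p(90)=56634173, p(91)=64112359, p(92)=72533807, p(93)=82010177, p(94)=92669720, p(95)=104651419, p(96)=118114304, p(97)=133230930, p(98)=150198136, p(99)=169229875, p(100)=190569292, p(101)=214481126, p(102)=241265379, p(103)=271248950, p(104)=304801365, p(105)=342325709, p(106)=384276336, p(107)=431149389, p(108)=483502844, p(109)=541946240, p(110)=607163746, p(111)=679903203, p(112)=761002156, p(113)=851376628, p(114)=952050665, p(115)=1064144451, p(116)=1188908248, p(117)=1327710076, p(118)=1482074143, p(119)=1653668665, p(120)=1844349560, p(121)=2056148051, p(122)=2291320912, p(123)=2552338241, p(124)=2841940500, p(125)=3163127352, p(126)=3519222692, p(127)=3913864295, p(128)=4351078600, p(129)=4835271870, p(130)=5371315400, p(131)=5964539504, p(132)=6620830889, p(133)=7346629512, p(134)=8149040695, p(135)=9035836076, p(136)=10015581680, p(137)=11097645016, p(138)=12292341831, p(139)=13610949895, p(140)=15065878135, p(141)=16670689208, p(142)=18440293320, p(143)=20390982757, p(144)=22540654445, p(145)=24908858009, p(146)=27517052599, p(147)=30388671978, p(148)=33549419497, p(149)=37027355200, p(150)=40853235313.
Final step: p(151) = p(150) + p(149) - p(146) - p(144) + p(139) + p(136) - p(129) - p(125) + p(116) + p(111) - p(100) - p(94) + p(81) + p(74) - p(59) - p(51) + p(34) + p(25) - p(6)
= 40853235313 + 37027355200 - 27517052599 - 22540654445 + 13610949895 + 10015581680 - 4835271870 - 3163127352 + 1188908248 + 679903203 - 190569292 - 92669720 + 18004327 + 7089500 - 831820 - 239943 + 12310 + 1958 - 11
= 45060624582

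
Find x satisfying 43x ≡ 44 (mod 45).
x ≡ 23 (mod 45)

gcd(43, 45) = 1, which divides 44, so solutions exist.
Find 43^(-1) mod 45 by the extended Euclidean algorithm:
45 = 1 × 43 + 2  ⟹  2 = (1)·45 + (-1)·43
43 = 21 × 2 + 1  ⟹  1 = (-21)·45 + (22)·43
So (22)·43 ≡ 1 (mod 45), i.e. 43^(-1) ≡ 22 (mod 45).
x ≡ 22 × 44 = 968 ≡ 23 (mod 45).
Check: 43 × 23 = 989 ≡ 44 (mod 45).
Unique solution: x ≡ 23 (mod 45)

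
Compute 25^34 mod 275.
125

Repeated squaring. Binary of 34 = 100010.
25^1 ≡ 25 (mod 275); 25^2 ≡ 75 (mod 275); 25^4 ≡ 125 (mod 275); 25^8 ≡ 225 (mod 275); 25^16 ≡ 25 (mod 275); 25^32 ≡ 75 (mod 275)
25^34 = 25^2 × 25^32 ≡ 125 (mod 275)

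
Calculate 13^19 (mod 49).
20

Repeated squaring. Binary of 19 = 10011.
13^1 ≡ 13 (mod 49); 13^2 ≡ 22 (mod 49); 13^4 ≡ 43 (mod 49); 13^8 ≡ 36 (mod 49); 13^16 ≡ 22 (mod 49)
13^19 = 13^1 × 13^2 × 13^16 ≡ 20 (mod 49)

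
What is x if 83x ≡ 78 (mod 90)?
x ≡ 66 (mod 90)

gcd(83, 90) = 1, which divides 78, so solutions exist.
Find 83^(-1) mod 90 by the extended Euclidean algorithm:
90 = 1 × 83 + 7  ⟹  7 = (1)·90 + (-1)·83
83 = 11 × 7 + 6  ⟹  6 = (-11)·90 + (12)·83
7 = 1 × 6 + 1  ⟹  1 = (12)·90 + (-13)·83
So (-13)·83 ≡ 1 (mod 90), i.e. 83^(-1) ≡ -13 ≡ 77 (mod 90).
x ≡ 77 × 78 = 6006 ≡ 66 (mod 90).
Check: 83 × 66 = 5478 ≡ 78 (mod 90).
Unique solution: x ≡ 66 (mod 90)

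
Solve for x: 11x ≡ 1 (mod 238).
65

gcd(11, 238) = 1, so the inverse exists.
Extended Euclidean algorithm on (238, 11):
238 = 21 × 11 + 7  ⟹  7 = (1)·238 + (-21)·11
11 = 1 × 7 + 4  ⟹  4 = (-1)·238 + (22)·11
7 = 1 × 4 + 3  ⟹  3 = (2)·238 + (-43)·11
4 = 1 × 3 + 1  ⟹  1 = (-3)·238 + (65)·11
So (65)·11 ≡ 1 (mod 238), i.e. 11^(-1) ≡ 65 (mod 238).
Check: 11 × 65 = 715 ≡ 1 (mod 238)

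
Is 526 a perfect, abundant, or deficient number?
deficient

Proper divisors of 526: sum = 1 + 2 + 263 = 266
Since 266 < 526, 526 is deficient.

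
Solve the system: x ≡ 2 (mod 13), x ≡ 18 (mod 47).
535

Using Chinese Remainder Theorem:
M = 13 × 47 = 611
M1 = 47, M2 = 13
y1 = 47^(-1) mod 13 = 5
y2 = 13^(-1) mod 47 = 29
x = (2×47×5 + 18×13×29) mod 611 = 535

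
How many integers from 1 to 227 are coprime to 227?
226

227 = 227
φ(n) = n × ∏(1 - 1/p) for each prime p dividing n
φ(227) = 227 × (1 - 1/227) = 226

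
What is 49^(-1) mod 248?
81

gcd(49, 248) = 1, so the inverse exists.
Extended Euclidean algorithm on (248, 49):
248 = 5 × 49 + 3  ⟹  3 = (1)·248 + (-5)·49
49 = 16 × 3 + 1  ⟹  1 = (-16)·248 + (81)·49
So (81)·49 ≡ 1 (mod 248), i.e. 49^(-1) ≡ 81 (mod 248).
Check: 49 × 81 = 3969 ≡ 1 (mod 248)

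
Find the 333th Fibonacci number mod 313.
201

Matrix identity: Q^n = [[F_(n+1), F_n], [F_n, F_(n-1)]] with Q = [[1,1],[1,0]].
n = 333 = 101001101₂. Square-and-multiply, entries mod 313:
Q^1 = [[1,1],[1,0]]
Q^2 = (Q^1)² = [[2,1],[1,1]]
Q^5 = (Q^2)²·Q = [[8,5],[5,3]]
Q^10 = (Q^5)² = [[89,55],[55,34]]
Q^20 = (Q^10)² = [[304,192],[192,112]]
Q^41 = (Q^20)²·Q = [[68,11],[11,57]]
Q^83 = (Q^41)²·Q = [[173,50],[50,123]]
Q^166 = (Q^83)² = [[190,89],[89,101]]
Q^333 = (Q^166)²·Q = [[121,201],[201,233]]
F_333 mod 313 = Q^333[0][1] = 201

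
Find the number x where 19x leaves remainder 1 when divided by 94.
5

gcd(19, 94) = 1, so the inverse exists.
Extended Euclidean algorithm on (94, 19):
94 = 4 × 19 + 18  ⟹  18 = (1)·94 + (-4)·19
19 = 1 × 18 + 1  ⟹  1 = (-1)·94 + (5)·19
So (5)·19 ≡ 1 (mod 94), i.e. 19^(-1) ≡ 5 (mod 94).
Check: 19 × 5 = 95 ≡ 1 (mod 94)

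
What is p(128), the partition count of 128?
4351078600

p(n) counts ways to write n as a sum of positive integers (order ignored).
Euler's pentagonal recurrence: p(k) = p(k-1) + p(k-2) - p(k-5) - p(k-7) + p(k-12) + p(k-15) - ... (offsets j(3j∓1)/2, signs ++--, p(0)=1, p(<0)=0).
DP table for k = 0..127: p(0)=1, p(1)=1, p(2)=2, p(3)=3, p(4)=5, p(5)=7, p(6)=11, p(7)=15, p(8)=22, p(9)=30, p(10)=42, p(11)=56, p(12)=77, p(13)=101, p(14)=135, p(15)=176, p(16)=231, p(17)=297, p(18)=385, p(19)=490, p(20)=627, p(21)=792, p(22)=1002, p(23)=1255, p(24)=1575, p(25)=1958, p(26)=2436, p(27)=3010, p(28)=3718, p(29)=4565, p(30)=5604, p(31)=6842, p(32)=8349, p(33)=10143, p(34)=12310, p(35)=14883, p(36)=17977, p(37)=21637, p(38)=26015, p(39)=31185, p(40)=37338, p(41)=44583, p(42)=53174, p(43)=63261, p(44)=75175, p(45)=89134, p(46)=105558, p(47)=124754, p(48)=147273, p(49)=173525, p(50)=204226, p(51)=239943, p(52)=281589, p(53)=329931, p(54)=386155, p(55)=451276, p(56)=526823, p(57)=614154, p(58)=715220, p(59)=831820, p(60)=966467, p(61)=1121505, p(62)=1300156, p(63)=1505499, p(64)=1741630, p(65)=2012558, p(66)=2323520, p(67)=2679689, p(68)=3087735, p(69)=3554345, p(70)=4087968, p(71)=4697205, p(72)=5392783, p(73)=6185689, p(74)=7089500, p(75)=8118264, p(76)=9289091, p(77)=10619863, p(78)=12132164, p(79)=13848650, p(80)=15796476, p(81)=18004327, p(82)=20506255, p(83)=23338469, p(84)=26543660, p(85)=30167357, p(86)=34262962, p(87)=38887673, p(88)=44108109, p(89)=49995925, p(90)=56634173, p(91)=64112359, p(92)=72533807, p(93)=82010177, p(94)=92669720, p(95)=104651419, p(96)=118114304, p(97)=133230930, p(98)=150198136, p(99)=169229875, p(100)=190569292, p(101)=214481126, p(102)=241265379, p(103)=271248950, p(104)=304801365, p(105)=342325709, p(106)=384276336, p(107)=431149389, p(108)=483502844, p(109)=541946240, p(110)=607163746, p(111)=679903203, p(112)=761002156, p(113)=851376628, p(114)=952050665, p(115)=1064144451, p(116)=1188908248, p(117)=1327710076, p(118)=1482074143, p(119)=1653668665, p(120)=1844349560, p(121)=2056148051, p(122)=2291320912, p(123)=2552338241, p(124)=2841940500, p(125)=3163127352, p(126)=3519222692, p(127)=3913864295.
Final step: p(128) = p(127) + p(126) - p(123) - p(121) + p(116) + p(113) - p(106) - p(102) + p(93) + p(88) - p(77) - p(71) + p(58) + p(51) - p(36) - p(28) + p(11) + p(2)
= 3913864295 + 3519222692 - 2552338241 - 2056148051 + 1188908248 + 851376628 - 384276336 - 241265379 + 82010177 + 44108109 - 10619863 - 4697205 + 715220 + 239943 - 17977 - 3718 + 56 + 2
= 4351078600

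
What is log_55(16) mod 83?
66

Baby-step giant-step with step n = ⌈√83⌉ = 10.
Baby steps 55^j mod 83 (j:value) for j=0..9: 0:1, 1:55, 2:37, 3:43, 4:41, 5:14, 6:23, 7:20, 8:21, 9:76.
Giant-step multiplier: 55^(-10) ≡ 55^(82-10) = 55^72 ≡ 36 (mod 83).
Giant steps γ_i = 16·36^i mod 83: γ_0=16, γ_1=78, γ_2=69, γ_3=77, γ_4=33, γ_5=26, γ_6=23 (in table at j=6).
x = i·n + j = 6·10 + 6 = 66.
Check: 55^66 ≡ 16 (mod 83).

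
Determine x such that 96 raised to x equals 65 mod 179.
144

Baby-step giant-step with step n = ⌈√179⌉ = 14.
Baby steps 96^j mod 179 (j:value) for j=0..13: 0:1, 1:96, 2:87, 3:118, 4:51, 5:63, 6:141, 7:111, 8:95, 9:170, 10:31, 11:112, 12:12, 13:78.
Giant-step multiplier: 96^(-14) ≡ 96^(178-14) = 96^164 ≡ 173 (mod 179).
Giant steps γ_i = 65·173^i mod 179: γ_0=65, γ_1=147, γ_2=13, γ_3=101, γ_4=110, γ_5=56, γ_6=22, γ_7=47, γ_8=76, γ_9=81, γ_10=51 (in table at j=4).
x = i·n + j = 10·14 + 4 = 144.
Check: 96^144 ≡ 65 (mod 179).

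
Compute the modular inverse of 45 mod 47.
23

gcd(45, 47) = 1, so the inverse exists.
Extended Euclidean algorithm on (47, 45):
47 = 1 × 45 + 2  ⟹  2 = (1)·47 + (-1)·45
45 = 22 × 2 + 1  ⟹  1 = (-22)·47 + (23)·45
So (23)·45 ≡ 1 (mod 47), i.e. 45^(-1) ≡ 23 (mod 47).
Check: 45 × 23 = 1035 ≡ 1 (mod 47)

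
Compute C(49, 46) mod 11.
10

Using Lucas' theorem:
Write n=49 and k=46 in base 11:
n in base 11: [4, 5]
k in base 11: [4, 2]
C(49,46) mod 11 = ∏ C(n_i, k_i) mod 11
Digit binomials (mod 11): C(4,4) = 1; C(5,2) = 10
Product: 1 × 10 = 10 ≡ 10 (mod 11)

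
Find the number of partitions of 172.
330495499613

p(n) counts ways to write n as a sum of positive integers (order ignored).
Euler's pentagonal recurrence: p(k) = p(k-1) + p(k-2) - p(k-5) - p(k-7) + p(k-12) + p(k-15) - ... (offsets j(3j∓1)/2, signs ++--, p(0)=1, p(<0)=0).
DP table for k = 0..171: p(0)=1, p(1)=1, p(2)=2, p(3)=3, p(4)=5, p(5)=7, p(6)=11, p(7)=15, p(8)=22, p(9)=30, p(10)=42, p(11)=56, p(12)=77, p(13)=101, p(14)=135, p(15)=176, p(16)=231, p(17)=297, p(18)=385, p(19)=490, p(20)=627, p(21)=792, p(22)=1002, p(23)=1255, p(24)=1575, p(25)=1958, p(26)=2436, p(27)=3010, p(28)=3718, p(29)=4565, p(30)=5604, p(31)=6842, p(32)=8349, p(33)=10143, p(34)=12310, p(35)=14883, p(36)=17977, p(37)=21637, p(38)=26015, p(39)=31185, p(40)=37338, p(41)=44583, p(42)=53174, p(43)=63261, p(44)=75175, p(45)=89134, p(46)=105558, p(47)=124754, p(48)=147273, p(49)=173525, p(50)=204226, p(51)=239943, p(52)=281589, p(53)=329931, p(54)=386155, p(55)=451276, p(56)=526823, p(57)=614154, p(58)=715220, p(59)=831820, p(60)=966467, p(61)=1121505, p(62)=1300156, p(63)=1505499, p(64)=1741630, p(65)=2012558, p(66)=2323520, p(67)=2679689, p(68)=3087735, p(69)=3554345, p(70)=4087968, p(71)=4697205, p(72)=5392783, p(73)=6185689, p(74)=7089500, p(75)=8118264, p(76)=9289091, p(77)=10619863, p(78)=12132164, p(79)=13848650, p(80)=15796476, p(81)=18004327, p(82)=20506255, p(83)=23338469, p(84)=26543660, p(85)=30167357, p(86)=34262962, p(87)=38887673, p(88)=44108109, p(89)=49995925, p(90)=56634173, p(91)=64112359, p(92)=72533807, p(93)=82010177, p(94)=92669720, p(95)=104651419, p(96)=118114304, p(97)=133230930, p(98)=150198136, p(99)=169229875, p(100)=190569292, p(101)=214481126, p(102)=241265379, p(103)=271248950, p(104)=304801365, p(105)=342325709, p(106)=384276336, p(107)=431149389, p(108)=483502844, p(109)=541946240, p(110)=607163746, p(111)=679903203, p(112)=761002156, p(113)=851376628, p(114)=952050665, p(115)=1064144451, p(116)=1188908248, p(117)=1327710076, p(118)=1482074143, p(119)=1653668665, p(120)=1844349560, p(121)=2056148051, p(122)=2291320912, p(123)=2552338241, p(124)=2841940500, p(125)=3163127352, p(126)=3519222692, p(127)=3913864295, p(128)=4351078600, p(129)=4835271870, p(130)=5371315400, p(131)=5964539504, p(132)=6620830889, p(133)=7346629512, p(134)=8149040695, p(135)=9035836076, p(136)=10015581680, p(137)=11097645016, p(138)=12292341831, p(139)=13610949895, p(140)=15065878135, p(141)=16670689208, p(142)=18440293320, p(143)=20390982757, p(144)=22540654445, p(145)=24908858009, p(146)=27517052599, p(147)=30388671978, p(148)=33549419497, p(149)=37027355200, p(150)=40853235313, p(151)=45060624582, p(152)=49686288421, p(153)=54770336324, p(154)=60356673280, p(155)=66493182097, p(156)=73232243759, p(157)=80630964769, p(158)=88751778802, p(159)=97662728555, p(160)=107438159466, p(161)=118159068427, p(162)=129913904637, p(163)=142798995930, p(164)=156919475295, p(165)=172389800255, p(166)=189334822579, p(167)=207890420102, p(168)=228204732751, p(169)=250438925115, p(170)=274768617130, p(171)=301384802048.
Final step: p(172) = p(171) + p(170) - p(167) - p(165) + p(160) + p(157) - p(150) - p(146) + p(137) + p(132) - p(121) - p(115) + p(102) + p(95) - p(80) - p(72) + p(55) + p(46) - p(27) - p(17)
= 301384802048 + 274768617130 - 207890420102 - 172389800255 + 107438159466 + 80630964769 - 40853235313 - 27517052599 + 11097645016 + 6620830889 - 2056148051 - 1064144451 + 241265379 + 104651419 - 15796476 - 5392783 + 451276 + 105558 - 3010 - 297
= 330495499613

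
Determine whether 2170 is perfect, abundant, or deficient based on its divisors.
abundant

Proper divisors of 2170: sum = 1 + 2 + 5 + 7 + 10 + 14 + 31 + 35 + 62 + 70 + 155 + 217 + 310 + 434 + 1085 = 2438
Since 2438 > 2170, 2170 is abundant.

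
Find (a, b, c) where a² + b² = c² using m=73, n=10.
(5229, 1460, 5429)

Euclid's formula: a = m² - n², b = 2mn, c = m² + n²
m = 73, n = 10
a = 73² - 10² = 5329 - 100 = 5229
b = 2 × 73 × 10 = 1460
c = 73² + 10² = 5329 + 100 = 5429
Verification: 5229² + 1460² = 27342441 + 2131600 = 29474041 = 5429² ✓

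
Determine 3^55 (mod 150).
57

Repeated squaring. Binary of 55 = 110111.
3^1 ≡ 3 (mod 150); 3^2 ≡ 9 (mod 150); 3^4 ≡ 81 (mod 150); 3^8 ≡ 111 (mod 150); 3^16 ≡ 21 (mod 150); 3^32 ≡ 141 (mod 150)
3^55 = 3^1 × 3^2 × 3^4 × 3^16 × 3^32 ≡ 57 (mod 150)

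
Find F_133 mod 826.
299

Matrix identity: Q^n = [[F_(n+1), F_n], [F_n, F_(n-1)]] with Q = [[1,1],[1,0]].
n = 133 = 10000101₂. Square-and-multiply, entries mod 826:
Q^1 = [[1,1],[1,0]]
Q^2 = (Q^1)² = [[2,1],[1,1]]
Q^4 = (Q^2)² = [[5,3],[3,2]]
Q^8 = (Q^4)² = [[34,21],[21,13]]
Q^16 = (Q^8)² = [[771,161],[161,610]]
Q^33 = (Q^16)²·Q = [[183,36],[36,147]]
Q^66 = (Q^33)² = [[93,316],[316,603]]
Q^133 = (Q^66)²·Q = [[519,299],[299,220]]
F_133 mod 826 = Q^133[0][1] = 299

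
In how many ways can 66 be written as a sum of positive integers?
2323520

p(n) counts ways to write n as a sum of positive integers (order ignored).
Euler's pentagonal recurrence: p(k) = p(k-1) + p(k-2) - p(k-5) - p(k-7) + p(k-12) + p(k-15) - ... (offsets j(3j∓1)/2, signs ++--, p(0)=1, p(<0)=0).
DP table for k = 0..65: p(0)=1, p(1)=1, p(2)=2, p(3)=3, p(4)=5, p(5)=7, p(6)=11, p(7)=15, p(8)=22, p(9)=30, p(10)=42, p(11)=56, p(12)=77, p(13)=101, p(14)=135, p(15)=176, p(16)=231, p(17)=297, p(18)=385, p(19)=490, p(20)=627, p(21)=792, p(22)=1002, p(23)=1255, p(24)=1575, p(25)=1958, p(26)=2436, p(27)=3010, p(28)=3718, p(29)=4565, p(30)=5604, p(31)=6842, p(32)=8349, p(33)=10143, p(34)=12310, p(35)=14883, p(36)=17977, p(37)=21637, p(38)=26015, p(39)=31185, p(40)=37338, p(41)=44583, p(42)=53174, p(43)=63261, p(44)=75175, p(45)=89134, p(46)=105558, p(47)=124754, p(48)=147273, p(49)=173525, p(50)=204226, p(51)=239943, p(52)=281589, p(53)=329931, p(54)=386155, p(55)=451276, p(56)=526823, p(57)=614154, p(58)=715220, p(59)=831820, p(60)=966467, p(61)=1121505, p(62)=1300156, p(63)=1505499, p(64)=1741630, p(65)=2012558.
Final step: p(66) = p(65) + p(64) - p(61) - p(59) + p(54) + p(51) - p(44) - p(40) + p(31) + p(26) - p(15) - p(9)
= 2012558 + 1741630 - 1121505 - 831820 + 386155 + 239943 - 75175 - 37338 + 6842 + 2436 - 176 - 30
= 2323520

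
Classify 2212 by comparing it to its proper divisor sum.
abundant

Proper divisors of 2212: sum = 1 + 2 + 4 + 7 + 14 + 28 + 79 + 158 + 316 + 553 + 1106 = 2268
Since 2268 > 2212, 2212 is abundant.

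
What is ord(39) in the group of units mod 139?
46

139 is prime, so ord(39) divides φ(139) = 138.
Divisors of 138: 1, 2, 3, 6, 23, 46, 69, 138.
Repeated squaring: 39^1 ≡ 39, 39^2 ≡ 131, 39^4 ≡ 64, 39^8 ≡ 65, 39^16 ≡ 55, 39^32 ≡ 106, 39^64 ≡ 116, 39^128 ≡ 112 (mod 139).
Test 39^d mod 139 for each divisor d in increasing order:
39^1 ≡ 39
39^2 ≡ 131
39^3 = 39^2·39^1 ≡ 105
39^6 = 39^4·39^2 ≡ 44
39^23 = 39^16·39^4·39^2·39^1 ≡ 138
39^46 = 39^32·39^8·39^4·39^2 ≡ 1  ← first divisor giving 1
The order is 46.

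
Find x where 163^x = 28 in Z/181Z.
79

Baby-step giant-step with step n = ⌈√181⌉ = 14.
Baby steps 163^j mod 181 (j:value) for j=0..13: 0:1, 1:163, 2:143, 3:141, 4:177, 5:72, 6:152, 7:160, 8:16, 9:74, 10:116, 11:84, 12:117, 13:66.
Giant-step multiplier: 163^(-14) ≡ 163^(180-14) = 163^166 ≡ 55 (mod 181).
Giant steps γ_i = 28·55^i mod 181: γ_0=28, γ_1=92, γ_2=173, γ_3=103, γ_4=54, γ_5=74 (in table at j=9).
x = i·n + j = 5·14 + 9 = 79.
Check: 163^79 ≡ 28 (mod 181).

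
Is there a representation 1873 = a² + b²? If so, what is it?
28² + 33² (a=28, b=33)

Factorization: 1873 = 1873
By Fermat: n is sum of two squares iff every prime p ≡ 3 (mod 4) appears to even power.
All primes ≡ 3 (mod 4) appear to even power.
Search a = 0, 1, 2, … for 1873 - a² a perfect square: first hit at a = 28: 1873 - 784 = 1089 = 33².
1873 = 28² + 33² = 784 + 1089 ✓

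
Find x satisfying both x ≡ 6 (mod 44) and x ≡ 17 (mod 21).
710

Using Chinese Remainder Theorem:
M = 44 × 21 = 924
M1 = 21, M2 = 44
y1 = 21^(-1) mod 44 = 21
y2 = 44^(-1) mod 21 = 11
x = (6×21×21 + 17×44×11) mod 924 = 710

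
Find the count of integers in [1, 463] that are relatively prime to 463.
462

463 = 463
φ(n) = n × ∏(1 - 1/p) for each prime p dividing n
φ(463) = 463 × (1 - 1/463) = 462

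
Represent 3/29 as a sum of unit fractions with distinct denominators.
1/10 + 1/290

Greedy algorithm:
3/29: ceiling(29/3) = 10, use 1/10
1/290: ceiling(290/1) = 290, use 1/290
Result: 3/29 = 1/10 + 1/290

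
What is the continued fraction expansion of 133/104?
[1; 3, 1, 1, 2, 2, 2]

Euclidean algorithm steps:
133 = 1 × 104 + 29
104 = 3 × 29 + 17
29 = 1 × 17 + 12
17 = 1 × 12 + 5
12 = 2 × 5 + 2
5 = 2 × 2 + 1
2 = 2 × 1 + 0
Continued fraction: [1; 3, 1, 1, 2, 2, 2]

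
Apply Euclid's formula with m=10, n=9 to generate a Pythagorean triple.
(19, 180, 181)

Euclid's formula: a = m² - n², b = 2mn, c = m² + n²
m = 10, n = 9
a = 10² - 9² = 100 - 81 = 19
b = 2 × 10 × 9 = 180
c = 10² + 9² = 100 + 81 = 181
Verification: 19² + 180² = 361 + 32400 = 32761 = 181² ✓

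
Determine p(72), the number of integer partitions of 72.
5392783

p(n) counts ways to write n as a sum of positive integers (order ignored).
Euler's pentagonal recurrence: p(k) = p(k-1) + p(k-2) - p(k-5) - p(k-7) + p(k-12) + p(k-15) - ... (offsets j(3j∓1)/2, signs ++--, p(0)=1, p(<0)=0).
DP table for k = 0..71: p(0)=1, p(1)=1, p(2)=2, p(3)=3, p(4)=5, p(5)=7, p(6)=11, p(7)=15, p(8)=22, p(9)=30, p(10)=42, p(11)=56, p(12)=77, p(13)=101, p(14)=135, p(15)=176, p(16)=231, p(17)=297, p(18)=385, p(19)=490, p(20)=627, p(21)=792, p(22)=1002, p(23)=1255, p(24)=1575, p(25)=1958, p(26)=2436, p(27)=3010, p(28)=3718, p(29)=4565, p(30)=5604, p(31)=6842, p(32)=8349, p(33)=10143, p(34)=12310, p(35)=14883, p(36)=17977, p(37)=21637, p(38)=26015, p(39)=31185, p(40)=37338, p(41)=44583, p(42)=53174, p(43)=63261, p(44)=75175, p(45)=89134, p(46)=105558, p(47)=124754, p(48)=147273, p(49)=173525, p(50)=204226, p(51)=239943, p(52)=281589, p(53)=329931, p(54)=386155, p(55)=451276, p(56)=526823, p(57)=614154, p(58)=715220, p(59)=831820, p(60)=966467, p(61)=1121505, p(62)=1300156, p(63)=1505499, p(64)=1741630, p(65)=2012558, p(66)=2323520, p(67)=2679689, p(68)=3087735, p(69)=3554345, p(70)=4087968, p(71)=4697205.
Final step: p(72) = p(71) + p(70) - p(67) - p(65) + p(60) + p(57) - p(50) - p(46) + p(37) + p(32) - p(21) - p(15) + p(2)
= 4697205 + 4087968 - 2679689 - 2012558 + 966467 + 614154 - 204226 - 105558 + 21637 + 8349 - 792 - 176 + 2
= 5392783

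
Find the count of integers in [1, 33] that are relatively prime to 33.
20

33 = 3 × 11
φ(n) = n × ∏(1 - 1/p) for each prime p dividing n
φ(33) = 33 × (1 - 1/3) × (1 - 1/11) = 20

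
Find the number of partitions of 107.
431149389

p(n) counts ways to write n as a sum of positive integers (order ignored).
Euler's pentagonal recurrence: p(k) = p(k-1) + p(k-2) - p(k-5) - p(k-7) + p(k-12) + p(k-15) - ... (offsets j(3j∓1)/2, signs ++--, p(0)=1, p(<0)=0).
DP table for k = 0..106: p(0)=1, p(1)=1, p(2)=2, p(3)=3, p(4)=5, p(5)=7, p(6)=11, p(7)=15, p(8)=22, p(9)=30, p(10)=42, p(11)=56, p(12)=77, p(13)=101, p(14)=135, p(15)=176, p(16)=231, p(17)=297, p(18)=385, p(19)=490, p(20)=627, p(21)=792, p(22)=1002, p(23)=1255, p(24)=1575, p(25)=1958, p(26)=2436, p(27)=3010, p(28)=3718, p(29)=4565, p(30)=5604, p(31)=6842, p(32)=8349, p(33)=10143, p(34)=12310, p(35)=14883, p(36)=17977, p(37)=21637, p(38)=26015, p(39)=31185, p(40)=37338, p(41)=44583, p(42)=53174, p(43)=63261, p(44)=75175, p(45)=89134, p(46)=105558, p(47)=124754, p(48)=147273, p(49)=173525, p(50)=204226, p(51)=239943, p(52)=281589, p(53)=329931, p(54)=386155, p(55)=451276, p(56)=526823, p(57)=614154, p(58)=715220, p(59)=831820, p(60)=966467, p(61)=1121505, p(62)=1300156, p(63)=1505499, p(64)=1741630, p(65)=2012558, p(66)=2323520, p(67)=2679689, p(68)=3087735, p(69)=3554345, p(70)=4087968, p(71)=4697205, p(72)=5392783, p(73)=6185689, p(74)=7089500, p(75)=8118264, p(76)=9289091, p(77)=10619863, p(78)=12132164, p(79)=13848650, p(80)=15796476, p(81)=18004327, p(82)=20506255, p(83)=23338469, p(84)=26543660, p(85)=30167357, p(86)=34262962, p(87)=38887673, p(88)=44108109, p(89)=49995925, p(90)=56634173, p(91)=64112359, p(92)=72533807, p(93)=82010177, p(94)=92669720, p(95)=104651419, p(96)=118114304, p(97)=133230930, p(98)=150198136, p(99)=169229875, p(100)=190569292, p(101)=214481126, p(102)=241265379, p(103)=271248950, p(104)=304801365, p(105)=342325709, p(106)=384276336.
Final step: p(107) = p(106) + p(105) - p(102) - p(100) + p(95) + p(92) - p(85) - p(81) + p(72) + p(67) - p(56) - p(50) + p(37) + p(30) - p(15) - p(7)
= 384276336 + 342325709 - 241265379 - 190569292 + 104651419 + 72533807 - 30167357 - 18004327 + 5392783 + 2679689 - 526823 - 204226 + 21637 + 5604 - 176 - 15
= 431149389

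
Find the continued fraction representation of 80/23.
[3; 2, 11]

Euclidean algorithm steps:
80 = 3 × 23 + 11
23 = 2 × 11 + 1
11 = 11 × 1 + 0
Continued fraction: [3; 2, 11]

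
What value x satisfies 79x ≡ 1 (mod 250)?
19

gcd(79, 250) = 1, so the inverse exists.
Extended Euclidean algorithm on (250, 79):
250 = 3 × 79 + 13  ⟹  13 = (1)·250 + (-3)·79
79 = 6 × 13 + 1  ⟹  1 = (-6)·250 + (19)·79
So (19)·79 ≡ 1 (mod 250), i.e. 79^(-1) ≡ 19 (mod 250).
Check: 79 × 19 = 1501 ≡ 1 (mod 250)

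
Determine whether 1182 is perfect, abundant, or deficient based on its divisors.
abundant

Proper divisors of 1182: sum = 1 + 2 + 3 + 6 + 197 + 394 + 591 = 1194
Since 1194 > 1182, 1182 is abundant.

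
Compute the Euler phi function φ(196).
84

196 = 2^2 × 7^2
φ(n) = n × ∏(1 - 1/p) for each prime p dividing n
φ(196) = 196 × (1 - 1/2) × (1 - 1/7) = 84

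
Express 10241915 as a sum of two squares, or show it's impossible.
Not possible

Factorization: 10241915 = 5 × 127^3
By Fermat: n is sum of two squares iff every prime p ≡ 3 (mod 4) appears to even power.
Prime(s) ≡ 3 (mod 4) with odd exponent: [(127, 3)]
Therefore 10241915 cannot be expressed as a² + b².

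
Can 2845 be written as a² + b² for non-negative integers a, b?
6² + 53² (a=6, b=53)

Factorization: 2845 = 5 × 569
By Fermat: n is sum of two squares iff every prime p ≡ 3 (mod 4) appears to even power.
All primes ≡ 3 (mod 4) appear to even power.
Search a = 0, 1, 2, … for 2845 - a² a perfect square: first hit at a = 6: 2845 - 36 = 2809 = 53².
2845 = 6² + 53² = 36 + 2809 ✓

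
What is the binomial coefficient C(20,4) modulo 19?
0

Using Lucas' theorem:
Write n=20 and k=4 in base 19:
n in base 19: [1, 1]
k in base 19: [0, 4]
C(20,4) mod 19 = ∏ C(n_i, k_i) mod 19
Digit binomials (mod 19): C(1,0) = 1; C(1,4) = 0 (k_i > n_i)
Product: 1 × 0 = 0 ≡ 0 (mod 19)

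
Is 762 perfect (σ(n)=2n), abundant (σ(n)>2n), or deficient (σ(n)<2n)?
abundant

Proper divisors of 762: sum = 1 + 2 + 3 + 6 + 127 + 254 + 381 = 774
Since 774 > 762, 762 is abundant.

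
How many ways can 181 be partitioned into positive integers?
749474411781

p(n) counts ways to write n as a sum of positive integers (order ignored).
Euler's pentagonal recurrence: p(k) = p(k-1) + p(k-2) - p(k-5) - p(k-7) + p(k-12) + p(k-15) - ... (offsets j(3j∓1)/2, signs ++--, p(0)=1, p(<0)=0).
DP table for k = 0..180: p(0)=1, p(1)=1, p(2)=2, p(3)=3, p(4)=5, p(5)=7, p(6)=11, p(7)=15, p(8)=22, p(9)=30, p(10)=42, p(11)=56, p(12)=77, p(13)=101, p(14)=135, p(15)=176, p(16)=231, p(17)=297, p(18)=385, p(19)=490, p(20)=627, p(21)=792, p(22)=1002, p(23)=1255, p(24)=1575, p(25)=1958, p(26)=2436, p(27)=3010, p(28)=3718, p(29)=4565, p(30)=5604, p(31)=6842, p(32)=8349, p(33)=10143, p(34)=12310, p(35)=14883, p(36)=17977, p(37)=21637, p(38)=26015, p(39)=31185, p(40)=37338, p(41)=44583, p(42)=53174, p(43)=63261, p(44)=75175, p(45)=89134, p(46)=105558, p(47)=124754, p(48)=147273, p(49)=173525, p(50)=204226, p(51)=239943, p(52)=281589, p(53)=329931, p(54)=386155, p(55)=451276, p(56)=526823, p(57)=614154, p(58)=715220, p(59)=831820, p(60)=966467, p(61)=1121505, p(62)=1300156, p(63)=1505499, p(64)=1741630, p(65)=2012558, p(66)=2323520, p(67)=2679689, p(68)=3087735, p(69)=3554345, p(70)=4087968, p(71)=4697205, p(72)=5392783, p(73)=6185689, p(74)=7089500, p(75)=8118264, p(76)=9289091, p(77)=10619863, p(78)=12132164, p(79)=13848650, p(80)=15796476, p(81)=18004327, p(82)=20506255, p(83)=23338469, p(84)=26543660, p(85)=30167357, p(86)=34262962, p(87)=38887673, p(88)=44108109, p(89)=49995925, p(90)=56634173, p(91)=64112359, p(92)=72533807, p(93)=82010177, p(94)=92669720, p(95)=104651419, p(96)=118114304, p(97)=133230930, p(98)=150198136, p(99)=169229875, p(100)=190569292, p(101)=214481126, p(102)=241265379, p(103)=271248950, p(104)=304801365, p(105)=342325709, p(106)=384276336, p(107)=431149389, p(108)=483502844, p(109)=541946240, p(110)=607163746, p(111)=679903203, p(112)=761002156, p(113)=851376628, p(114)=952050665, p(115)=1064144451, p(116)=1188908248, p(117)=1327710076, p(118)=1482074143, p(119)=1653668665, p(120)=1844349560, p(121)=2056148051, p(122)=2291320912, p(123)=2552338241, p(124)=2841940500, p(125)=3163127352, p(126)=3519222692, p(127)=3913864295, p(128)=4351078600, p(129)=4835271870, p(130)=5371315400, p(131)=5964539504, p(132)=6620830889, p(133)=7346629512, p(134)=8149040695, p(135)=9035836076, p(136)=10015581680, p(137)=11097645016, p(138)=12292341831, p(139)=13610949895, p(140)=15065878135, p(141)=16670689208, p(142)=18440293320, p(143)=20390982757, p(144)=22540654445, p(145)=24908858009, p(146)=27517052599, p(147)=30388671978, p(148)=33549419497, p(149)=37027355200, p(150)=40853235313, p(151)=45060624582, p(152)=49686288421, p(153)=54770336324, p(154)=60356673280, p(155)=66493182097, p(156)=73232243759, p(157)=80630964769, p(158)=88751778802, p(159)=97662728555, p(160)=107438159466, p(161)=118159068427, p(162)=129913904637, p(163)=142798995930, p(164)=156919475295, p(165)=172389800255, p(166)=189334822579, p(167)=207890420102, p(168)=228204732751, p(169)=250438925115, p(170)=274768617130, p(171)=301384802048, p(172)=330495499613, p(173)=362326859895, p(174)=397125074750, p(175)=435157697830, p(176)=476715857290, p(177)=522115831195, p(178)=571701605655, p(179)=625846753120, p(180)=684957390936.
Final step: p(181) = p(180) + p(179) - p(176) - p(174) + p(169) + p(166) - p(159) - p(155) + p(146) + p(141) - p(130) - p(124) + p(111) + p(104) - p(89) - p(81) + p(64) + p(55) - p(36) - p(26) + p(5)
= 684957390936 + 625846753120 - 476715857290 - 397125074750 + 250438925115 + 189334822579 - 97662728555 - 66493182097 + 27517052599 + 16670689208 - 5371315400 - 2841940500 + 679903203 + 304801365 - 49995925 - 18004327 + 1741630 + 451276 - 17977 - 2436 + 7
= 749474411781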